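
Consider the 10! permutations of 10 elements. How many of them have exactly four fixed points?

Pick the 4 fixed positions: C(10,4) = 210 ways.
The other 6 form a derangement: !6 = 265.
Total: 210 × 265 = 55650.

55650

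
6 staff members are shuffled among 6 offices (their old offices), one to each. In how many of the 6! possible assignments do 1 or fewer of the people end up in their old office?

# with exactly i fixed is C(6,i)·!(6-i); sum over i=0..1:
  i=0: C(6,0)·!6 = 1·265 = 265
  i=1: C(6,1)·!5 = 6·44 = 264
Total = 529.

529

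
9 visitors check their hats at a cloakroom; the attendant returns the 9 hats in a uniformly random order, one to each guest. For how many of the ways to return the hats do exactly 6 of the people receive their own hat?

168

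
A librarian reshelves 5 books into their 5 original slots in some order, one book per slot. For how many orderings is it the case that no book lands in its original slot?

44

Recurrence: !5 = 4·(!4 + !3).
!5 = 4·(9 + 2) = 4·11 = 44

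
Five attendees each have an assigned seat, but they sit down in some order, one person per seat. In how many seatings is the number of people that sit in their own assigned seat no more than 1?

Sum C(5,i)·!(5-i) for i = 0..1:
  i=0: C(5,0)·!5 = 1·44 = 44
  i=1: C(5,1)·!4 = 5·9 = 45
Total = 89.

89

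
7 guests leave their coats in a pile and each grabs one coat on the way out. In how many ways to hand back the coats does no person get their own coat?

1854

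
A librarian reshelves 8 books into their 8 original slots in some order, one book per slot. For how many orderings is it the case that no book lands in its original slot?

14833

The subfactorial !8 = [8!/e] (nearest integer).
8! = 40320, and 40320/e ≈ 14832.90, so !8 = 14833.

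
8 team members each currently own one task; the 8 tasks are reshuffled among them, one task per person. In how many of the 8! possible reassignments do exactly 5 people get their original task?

Pick the 5 fixed positions: C(8,5) = 56 ways.
The remaining 3 must be deranged: !3 = 2.
Total: 56 × 2 = 112.

112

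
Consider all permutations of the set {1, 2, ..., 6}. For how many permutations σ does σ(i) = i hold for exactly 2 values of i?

135

Pick the 2 fixed positions: C(6,2) = 15 ways.
The other 4 form a derangement: !4 = 9.
Total: 15 × 9 = 135.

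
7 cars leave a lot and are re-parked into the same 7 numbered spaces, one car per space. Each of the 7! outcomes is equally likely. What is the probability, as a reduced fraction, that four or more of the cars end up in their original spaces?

23/1260

Favorable outcomes: Σ_{i≥4} C(7,i)·!(7-i) = 35·2 + 21·1 + 7·0 + 1·1 = 92.
Total outcomes: 7! = 5040.
Probability = 92/5040 = 23/1260.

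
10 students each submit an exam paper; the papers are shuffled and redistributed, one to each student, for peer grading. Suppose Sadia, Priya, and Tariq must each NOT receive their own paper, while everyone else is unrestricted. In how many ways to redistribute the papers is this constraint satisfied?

Inclusion-exclusion on the 3 forbidden self-matches:
Σ_{j=0}^{3} (-1)^j C(3,j)(10-j)!
= C(3,0)·10! - C(3,1)·9! + C(3,2)·8! - C(3,3)·7!
= 3628800 - 1088640 + 120960 - 5040
= 2656080

2656080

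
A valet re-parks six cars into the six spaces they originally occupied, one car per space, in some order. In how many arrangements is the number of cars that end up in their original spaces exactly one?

Pick the single fixed position: C(6,1) = 6 ways.
The other 5 form a derangement: !5 = 44.
Total: 6 × 44 = 264.

264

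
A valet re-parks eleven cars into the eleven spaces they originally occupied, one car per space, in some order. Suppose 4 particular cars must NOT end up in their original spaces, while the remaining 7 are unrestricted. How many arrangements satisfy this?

Let A_j be the event that the j-th constrained one is fixed. By inclusion-exclusion over the 4 events:
Σ_{j=0}^{4} (-1)^j C(4,j)(11-j)!
= C(4,0)·11! - C(4,1)·10! + C(4,2)·9! - C(4,3)·8! + C(4,4)·7!
= 39916800 - 14515200 + 2177280 - 161280 + 5040
= 27422640

27422640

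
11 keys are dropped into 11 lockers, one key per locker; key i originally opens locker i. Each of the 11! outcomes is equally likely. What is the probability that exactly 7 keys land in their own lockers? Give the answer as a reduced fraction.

1/13440

Favorable outcomes: C(11,7)·!4 = 330·9 = 2970.
Total outcomes: 11! = 39916800.
Probability = 2970/39916800 = 1/13440.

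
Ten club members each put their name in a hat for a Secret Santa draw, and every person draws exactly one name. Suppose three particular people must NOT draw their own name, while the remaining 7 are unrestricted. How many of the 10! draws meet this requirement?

2656080

Inclusion-exclusion on the 3 forbidden self-matches:
Σ_{j=0}^{3} (-1)^j C(3,j)(10-j)!
= C(3,0)·10! - C(3,1)·9! + C(3,2)·8! - C(3,3)·7!
= 3628800 - 1088640 + 120960 - 5040
= 2656080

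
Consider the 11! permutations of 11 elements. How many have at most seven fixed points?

39916414

Sum C(11,i)·!(11-i) for i = 0..7:
  i=0: C(11,0)·!11 = 1·14684570 = 14684570
  i=1: C(11,1)·!10 = 11·1334961 = 14684571
  i=2: C(11,2)·!9 = 55·133496 = 7342280
  i=3: C(11,3)·!8 = 165·14833 = 2447445
  i=4: C(11,4)·!7 = 330·1854 = 611820
  i=5: C(11,5)·!6 = 462·265 = 122430
  i=6: C(11,6)·!5 = 462·44 = 20328
  i=7: C(11,7)·!4 = 330·9 = 2970
Total = 39916414.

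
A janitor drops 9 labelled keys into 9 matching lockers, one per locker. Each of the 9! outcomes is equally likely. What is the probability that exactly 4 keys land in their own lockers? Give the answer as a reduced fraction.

11/720

Favorable outcomes: C(9,4)·!5 = 126·44 = 5544.
Total outcomes: 9! = 362880.
Probability = 5544/362880 = 11/720.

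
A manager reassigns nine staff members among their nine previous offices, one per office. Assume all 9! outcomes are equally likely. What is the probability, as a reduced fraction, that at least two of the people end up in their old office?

Favorable outcomes: Σ_{i≥2} C(9,i)·!(9-i) = 36·1854 + 84·265 + 126·44 + 126·9 + 84·2 + 36·1 + 9·0 + 1·1 = 95887.
Total outcomes: 9! = 362880.
Probability = 95887/362880 = 95887/362880.

95887/362880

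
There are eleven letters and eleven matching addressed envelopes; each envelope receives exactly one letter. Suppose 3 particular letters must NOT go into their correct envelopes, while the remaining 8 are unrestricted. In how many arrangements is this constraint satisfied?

30078720

Inclusion-exclusion on the 3 forbidden self-matches:
Σ_{j=0}^{3} (-1)^j C(3,j)(11-j)!
= C(3,0)·11! - C(3,1)·10! + C(3,2)·9! - C(3,3)·8!
= 39916800 - 10886400 + 1088640 - 40320
= 30078720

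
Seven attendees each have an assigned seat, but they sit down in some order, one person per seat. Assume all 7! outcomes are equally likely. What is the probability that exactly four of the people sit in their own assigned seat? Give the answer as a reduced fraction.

1/72

Favorable outcomes: C(7,4)·!3 = 35·2 = 70.
Total outcomes: 7! = 5040.
Probability = 70/5040 = 1/72.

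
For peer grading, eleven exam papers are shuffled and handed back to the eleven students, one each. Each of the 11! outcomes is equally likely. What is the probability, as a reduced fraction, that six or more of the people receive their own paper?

Favorable outcomes: Σ_{i≥6} C(11,i)·!(11-i) = 462·44 + 330·9 + 165·2 + 55·1 + 11·0 + 1·1 = 23684.
Total outcomes: 11! = 39916800.
Probability = 23684/39916800 = 5921/9979200.

5921/9979200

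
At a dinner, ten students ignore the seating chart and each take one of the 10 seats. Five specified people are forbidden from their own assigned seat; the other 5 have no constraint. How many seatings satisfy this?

Let A_j be the event that the j-th constrained one is fixed. By inclusion-exclusion over the 5 events:
Σ_{j=0}^{5} (-1)^j C(5,j)(10-j)!
= C(5,0)·10! - C(5,1)·9! + C(5,2)·8! - C(5,3)·7! + C(5,4)·6! - C(5,5)·5!
= 3628800 - 1814400 + 403200 - 50400 + 3600 - 120
= 2170680

2170680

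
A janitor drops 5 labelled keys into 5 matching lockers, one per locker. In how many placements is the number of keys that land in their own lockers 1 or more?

76

Sum C(5,i)·!(5-i) for i = 1..5:
  i=1: C(5,1)·!4 = 5·9 = 45
  i=2: C(5,2)·!3 = 10·2 = 20
  i=3: C(5,3)·!2 = 10·1 = 10
  i=4: C(5,4)·!1 = 5·0 = 0
  i=5: C(5,5)·!0 = 1·1 = 1
Total = 76.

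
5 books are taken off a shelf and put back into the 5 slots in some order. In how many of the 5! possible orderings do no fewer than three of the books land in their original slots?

11

# with exactly i fixed is C(5,i)·!(5-i); sum over i=3..5:
  i=3: C(5,3)·!2 = 10·1 = 10
  i=4: C(5,4)·!1 = 5·0 = 0
  i=5: C(5,5)·!0 = 1·1 = 1
Total = 11.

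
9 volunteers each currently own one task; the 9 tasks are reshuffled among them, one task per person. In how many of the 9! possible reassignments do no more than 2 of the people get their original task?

Sum C(9,i)·!(9-i) for i = 0..2:
  i=0: C(9,0)·!9 = 1·133496 = 133496
  i=1: C(9,1)·!8 = 9·14833 = 133497
  i=2: C(9,2)·!7 = 36·1854 = 66744
Total = 333737.

333737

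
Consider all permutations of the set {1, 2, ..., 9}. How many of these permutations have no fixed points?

The subfactorial !9 = [9!/e] (nearest integer).
9! = 362880, and 362880/e ≈ 133496.09, so !9 = 133496.

133496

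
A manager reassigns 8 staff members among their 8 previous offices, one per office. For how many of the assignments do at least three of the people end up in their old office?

Sum C(8,i)·!(8-i) for i = 3..8:
  i=3: C(8,3)·!5 = 56·44 = 2464
  i=4: C(8,4)·!4 = 70·9 = 630
  i=5: C(8,5)·!3 = 56·2 = 112
  i=6: C(8,6)·!2 = 28·1 = 28
  i=7: C(8,7)·!1 = 8·0 = 0
  i=8: C(8,8)·!0 = 1·1 = 1
Total = 3235.

3235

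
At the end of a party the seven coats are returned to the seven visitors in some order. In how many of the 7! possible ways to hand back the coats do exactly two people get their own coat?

924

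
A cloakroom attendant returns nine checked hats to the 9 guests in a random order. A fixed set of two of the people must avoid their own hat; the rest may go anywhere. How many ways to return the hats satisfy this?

Inclusion-exclusion on the 2 forbidden self-matches:
Σ_{j=0}^{2} (-1)^j C(2,j)(9-j)!
= C(2,0)·9! - C(2,1)·8! + C(2,2)·7!
= 362880 - 80640 + 5040
= 287280

287280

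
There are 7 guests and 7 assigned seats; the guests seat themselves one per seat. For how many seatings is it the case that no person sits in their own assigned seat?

!7 = 7! · Σ_{k=0}^{7} (-1)^k/k!
= 7! - 7!/1! + 7!/2! - 7!/3! + 7!/4! - 7!/5! + 7!/6! - 7!/7!
= 5040 - 5040 + 2520 - 840 + 210 - 42 + 7 - 1
= 1854

1854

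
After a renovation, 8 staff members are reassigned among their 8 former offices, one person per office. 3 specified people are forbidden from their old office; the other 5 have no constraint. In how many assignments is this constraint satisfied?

27240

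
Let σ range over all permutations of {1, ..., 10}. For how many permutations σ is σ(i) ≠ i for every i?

The number of derangements of 10 is !10 = Σ_{k=0}^{10} (-1)^k·10!/k!
= 10! - 10!/1! + 10!/2! - 10!/3! + 10!/4! - 10!/5! + 10!/6! - 10!/7! + 10!/8! - 10!/9! + 10!/10!
= 3628800 - 3628800 + 1814400 - 604800 + 151200 - 30240 + 5040 - 720 + 90 - 10 + 1
= 1334961

1334961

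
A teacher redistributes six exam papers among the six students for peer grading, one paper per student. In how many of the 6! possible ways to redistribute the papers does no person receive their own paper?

Use !n = n·!(n-1) + (-1)^n.
!6 = 6·44 + 1 = 265

265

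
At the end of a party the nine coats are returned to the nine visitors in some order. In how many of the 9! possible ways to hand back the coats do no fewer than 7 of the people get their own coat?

Sum C(9,i)·!(9-i) for i = 7..9:
  i=7: C(9,7)·!2 = 36·1 = 36
  i=8: C(9,8)·!1 = 9·0 = 0
  i=9: C(9,9)·!0 = 1·1 = 1
Total = 37.

37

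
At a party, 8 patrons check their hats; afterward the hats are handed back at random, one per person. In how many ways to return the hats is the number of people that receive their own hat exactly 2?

Pick the 2 fixed positions: C(8,2) = 28 ways.
The other 6 form a derangement: !6 = 265.
Total: 28 × 265 = 7420.

7420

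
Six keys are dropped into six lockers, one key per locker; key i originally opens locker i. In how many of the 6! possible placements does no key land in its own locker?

265

Recurrence: !6 = 5·(!5 + !4).
!6 = 5·(44 + 9) = 5·53 = 265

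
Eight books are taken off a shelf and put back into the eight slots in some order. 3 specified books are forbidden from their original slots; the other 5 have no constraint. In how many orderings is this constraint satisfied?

27240

Let A_j be the event that the j-th constrained one is fixed. By inclusion-exclusion over the 3 events:
Σ_{j=0}^{3} (-1)^j C(3,j)(8-j)!
= C(3,0)·8! - C(3,1)·7! + C(3,2)·6! - C(3,3)·5!
= 40320 - 15120 + 2160 - 120
= 27240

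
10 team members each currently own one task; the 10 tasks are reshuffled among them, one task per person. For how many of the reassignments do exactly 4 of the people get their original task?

55650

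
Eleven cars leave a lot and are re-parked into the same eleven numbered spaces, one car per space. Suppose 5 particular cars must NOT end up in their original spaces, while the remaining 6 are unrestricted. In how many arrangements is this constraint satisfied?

25022880

Inclusion-exclusion on the 5 forbidden self-matches:
Σ_{j=0}^{5} (-1)^j C(5,j)(11-j)!
= C(5,0)·11! - C(5,1)·10! + C(5,2)·9! - C(5,3)·8! + C(5,4)·7! - C(5,5)·6!
= 39916800 - 18144000 + 3628800 - 403200 + 25200 - 720
= 25022880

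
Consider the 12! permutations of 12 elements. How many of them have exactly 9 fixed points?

Choose which 9 of the 12 are fixed: C(12,9) = 220.
The remaining 3 must be deranged: !3 = 2.
Total: 220 × 2 = 440.

440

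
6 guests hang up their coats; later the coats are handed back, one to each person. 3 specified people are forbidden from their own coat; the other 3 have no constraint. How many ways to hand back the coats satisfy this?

Let A_j be the event that the j-th constrained one is fixed. By inclusion-exclusion over the 3 events:
Σ_{j=0}^{3} (-1)^j C(3,j)(6-j)!
= C(3,0)·6! - C(3,1)·5! + C(3,2)·4! - C(3,3)·3!
= 720 - 360 + 72 - 6
= 426

426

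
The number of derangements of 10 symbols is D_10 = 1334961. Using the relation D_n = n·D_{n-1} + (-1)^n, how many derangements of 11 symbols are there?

14684570

D_11 = 11·1334961 - 1 = 14684570.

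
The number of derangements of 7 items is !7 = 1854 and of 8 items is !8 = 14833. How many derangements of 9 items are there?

133496

!9 = (9-1)·(!8 + !7) = 8·(14833 + 1854) = 8·16687 = 133496.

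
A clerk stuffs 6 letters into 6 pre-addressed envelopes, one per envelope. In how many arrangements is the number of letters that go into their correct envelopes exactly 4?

15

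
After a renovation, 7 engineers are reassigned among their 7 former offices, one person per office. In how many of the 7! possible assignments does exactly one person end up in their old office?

1855

Pick the single fixed position: C(7,1) = 7 ways.
The other 6 form a derangement: !6 = 265.
Total: 7 × 265 = 1855.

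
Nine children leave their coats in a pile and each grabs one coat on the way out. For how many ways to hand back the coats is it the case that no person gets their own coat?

133496

!9 = 9! · Σ_{k=0}^{9} (-1)^k/k!
= 9! - 9!/1! + 9!/2! - 9!/3! + 9!/4! - 9!/5! + 9!/6! - 9!/7! + 9!/8! - 9!/9!
= 362880 - 362880 + 181440 - 60480 + 15120 - 3024 + 504 - 72 + 9 - 1
= 133496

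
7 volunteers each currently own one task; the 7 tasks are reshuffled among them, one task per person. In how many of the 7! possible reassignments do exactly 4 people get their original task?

Pick the 4 fixed positions: C(7,4) = 35 ways.
The other 3 form a derangement: !3 = 2.
Total: 35 × 2 = 70.

70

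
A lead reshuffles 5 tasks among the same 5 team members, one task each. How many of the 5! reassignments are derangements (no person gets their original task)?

44

By inclusion-exclusion, !5 = Σ (-1)^k · 5!/k! for k=0..5
= 5! - 5!/1! + 5!/2! - 5!/3! + 5!/4! - 5!/5!
= 120 - 120 + 60 - 20 + 5 - 1
= 44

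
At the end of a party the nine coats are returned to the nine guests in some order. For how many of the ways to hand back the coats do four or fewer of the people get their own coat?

361541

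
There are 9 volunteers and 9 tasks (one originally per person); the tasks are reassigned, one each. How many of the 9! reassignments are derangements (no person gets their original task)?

The subfactorial !9 = [9!/e] (nearest integer).
9! = 362880, and 362880/e ≈ 133496.09, so !9 = 133496.

133496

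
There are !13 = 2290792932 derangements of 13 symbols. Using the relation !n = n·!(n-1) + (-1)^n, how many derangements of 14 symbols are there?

32071101049

!14 = 14·2290792932 + 1 = 32071101049.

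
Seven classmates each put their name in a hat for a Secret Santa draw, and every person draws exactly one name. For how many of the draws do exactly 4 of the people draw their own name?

70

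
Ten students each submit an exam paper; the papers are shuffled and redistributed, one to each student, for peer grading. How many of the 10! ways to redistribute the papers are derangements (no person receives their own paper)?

1334961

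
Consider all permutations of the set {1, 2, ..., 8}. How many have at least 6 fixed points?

29

Sum C(8,i)·!(8-i) for i = 6..8:
  i=6: C(8,6)·!2 = 28·1 = 28
  i=7: C(8,7)·!1 = 8·0 = 0
  i=8: C(8,8)·!0 = 1·1 = 1
Total = 29.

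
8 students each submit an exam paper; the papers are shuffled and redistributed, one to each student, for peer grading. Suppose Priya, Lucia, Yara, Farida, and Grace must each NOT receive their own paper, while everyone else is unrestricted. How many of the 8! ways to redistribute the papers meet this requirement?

Inclusion-exclusion on the 5 forbidden self-matches:
Σ_{j=0}^{5} (-1)^j C(5,j)(8-j)!
= C(5,0)·8! - C(5,1)·7! + C(5,2)·6! - C(5,3)·5! + C(5,4)·4! - C(5,5)·3!
= 40320 - 25200 + 7200 - 1200 + 120 - 6
= 21234

21234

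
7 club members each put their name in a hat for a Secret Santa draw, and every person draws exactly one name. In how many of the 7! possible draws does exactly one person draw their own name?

1855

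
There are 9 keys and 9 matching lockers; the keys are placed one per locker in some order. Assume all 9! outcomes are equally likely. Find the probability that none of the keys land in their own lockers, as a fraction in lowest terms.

Favorable outcomes: !9 = 133496.
Total outcomes: 9! = 362880.
Probability = 133496/362880 = 16687/45360.

16687/45360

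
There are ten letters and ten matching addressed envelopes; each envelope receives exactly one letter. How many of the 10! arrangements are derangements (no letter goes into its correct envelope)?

Recurrence: !10 = 9·(!9 + !8).
!10 = 9·(133496 + 14833) = 9·148329 = 1334961

1334961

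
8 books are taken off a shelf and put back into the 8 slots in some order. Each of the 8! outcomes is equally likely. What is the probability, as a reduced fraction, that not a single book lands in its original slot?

Favorable outcomes: !8 = 14833.
Total outcomes: 8! = 40320.
Probability = 14833/40320 = 2119/5760.

2119/5760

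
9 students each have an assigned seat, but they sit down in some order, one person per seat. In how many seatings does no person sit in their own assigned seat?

133496

Use !n = n·!(n-1) + (-1)^n.
!9 = 9·14833 - 1 = 133496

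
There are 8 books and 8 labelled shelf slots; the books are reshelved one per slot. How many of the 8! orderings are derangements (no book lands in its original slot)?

14833

The number of derangements of 8 is !8 = Σ_{k=0}^{8} (-1)^k·8!/k!
= 8! - 8!/1! + 8!/2! - 8!/3! + 8!/4! - 8!/5! + 8!/6! - 8!/7! + 8!/8!
= 40320 - 40320 + 20160 - 6720 + 1680 - 336 + 56 - 8 + 1
= 14833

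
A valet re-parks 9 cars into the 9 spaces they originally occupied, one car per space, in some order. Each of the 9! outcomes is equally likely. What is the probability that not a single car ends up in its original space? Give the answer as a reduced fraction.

16687/45360

Favorable outcomes: !9 = 133496.
Total outcomes: 9! = 362880.
Probability = 133496/362880 = 16687/45360.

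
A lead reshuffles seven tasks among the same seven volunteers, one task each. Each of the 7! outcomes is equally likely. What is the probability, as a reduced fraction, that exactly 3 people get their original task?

Favorable outcomes: C(7,3)·!4 = 35·9 = 315.
Total outcomes: 7! = 5040.
Probability = 315/5040 = 1/16.

1/16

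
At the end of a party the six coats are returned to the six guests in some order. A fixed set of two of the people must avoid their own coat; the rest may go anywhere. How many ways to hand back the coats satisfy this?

Inclusion-exclusion on the 2 forbidden self-matches:
Σ_{j=0}^{2} (-1)^j C(2,j)(6-j)!
= C(2,0)·6! - C(2,1)·5! + C(2,2)·4!
= 720 - 240 + 24
= 504

504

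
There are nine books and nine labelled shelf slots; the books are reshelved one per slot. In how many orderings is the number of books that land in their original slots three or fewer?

Sum C(9,i)·!(9-i) for i = 0..3:
  i=0: C(9,0)·!9 = 1·133496 = 133496
  i=1: C(9,1)·!8 = 9·14833 = 133497
  i=2: C(9,2)·!7 = 36·1854 = 66744
  i=3: C(9,3)·!6 = 84·265 = 22260
Total = 355997.

355997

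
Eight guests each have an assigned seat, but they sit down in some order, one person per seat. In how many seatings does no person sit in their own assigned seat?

14833

!8 = 8! · Σ_{k=0}^{8} (-1)^k/k!
= 8! - 8!/1! + 8!/2! - 8!/3! + 8!/4! - 8!/5! + 8!/6! - 8!/7! + 8!/8!
= 40320 - 40320 + 20160 - 6720 + 1680 - 336 + 56 - 8 + 1
= 14833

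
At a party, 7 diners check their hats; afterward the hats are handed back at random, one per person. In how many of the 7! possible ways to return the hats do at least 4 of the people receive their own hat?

# with exactly i fixed is C(7,i)·!(7-i); sum over i=4..7:
  i=4: C(7,4)·!3 = 35·2 = 70
  i=5: C(7,5)·!2 = 21·1 = 21
  i=6: C(7,6)·!1 = 7·0 = 0
  i=7: C(7,7)·!0 = 1·1 = 1
Total = 92.

92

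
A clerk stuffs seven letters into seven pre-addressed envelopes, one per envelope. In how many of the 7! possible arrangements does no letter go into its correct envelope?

!7 is the nearest integer to 7!/e.
7! = 5040, and 5040/e ≈ 1854.11, so !7 = 1854.

1854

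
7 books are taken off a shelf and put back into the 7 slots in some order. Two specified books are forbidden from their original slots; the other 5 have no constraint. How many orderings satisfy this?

Let A_j be the event that the j-th constrained one is fixed. By inclusion-exclusion over the 2 events:
Σ_{j=0}^{2} (-1)^j C(2,j)(7-j)!
= C(2,0)·7! - C(2,1)·6! + C(2,2)·5!
= 5040 - 1440 + 120
= 3720

3720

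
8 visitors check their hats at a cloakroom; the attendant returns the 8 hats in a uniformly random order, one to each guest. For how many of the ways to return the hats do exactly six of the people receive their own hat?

28

Pick the 6 fixed positions: C(8,6) = 28 ways.
The other 2 form a derangement: !2 = 1.
Total: 28 × 1 = 28.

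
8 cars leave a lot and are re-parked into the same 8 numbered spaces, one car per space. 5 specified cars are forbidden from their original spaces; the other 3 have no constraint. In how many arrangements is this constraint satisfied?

Let A_j be the event that the j-th constrained one is fixed. By inclusion-exclusion over the 5 events:
Σ_{j=0}^{5} (-1)^j C(5,j)(8-j)!
= C(5,0)·8! - C(5,1)·7! + C(5,2)·6! - C(5,3)·5! + C(5,4)·4! - C(5,5)·3!
= 40320 - 25200 + 7200 - 1200 + 120 - 6
= 21234

21234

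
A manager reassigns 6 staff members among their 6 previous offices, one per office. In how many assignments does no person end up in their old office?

265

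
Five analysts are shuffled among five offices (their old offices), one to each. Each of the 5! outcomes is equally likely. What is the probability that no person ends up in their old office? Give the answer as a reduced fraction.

11/30

Favorable outcomes: !5 = 44.
Total outcomes: 5! = 120.
Probability = 44/120 = 11/30.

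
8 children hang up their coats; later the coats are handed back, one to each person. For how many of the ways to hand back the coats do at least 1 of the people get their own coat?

25487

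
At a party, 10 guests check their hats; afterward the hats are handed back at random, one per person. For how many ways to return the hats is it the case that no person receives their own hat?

1334961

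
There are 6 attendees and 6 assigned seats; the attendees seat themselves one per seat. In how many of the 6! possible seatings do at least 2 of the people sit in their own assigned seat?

# with exactly i fixed is C(6,i)·!(6-i); sum over i=2..6:
  i=2: C(6,2)·!4 = 15·9 = 135
  i=3: C(6,3)·!3 = 20·2 = 40
  i=4: C(6,4)·!2 = 15·1 = 15
  i=5: C(6,5)·!1 = 6·0 = 0
  i=6: C(6,6)·!0 = 1·1 = 1
Total = 191.

191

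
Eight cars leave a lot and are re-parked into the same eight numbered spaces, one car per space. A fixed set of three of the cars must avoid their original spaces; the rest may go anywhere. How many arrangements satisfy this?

27240

Inclusion-exclusion on the 3 forbidden self-matches:
Σ_{j=0}^{3} (-1)^j C(3,j)(8-j)!
= C(3,0)·8! - C(3,1)·7! + C(3,2)·6! - C(3,3)·5!
= 40320 - 15120 + 2160 - 120
= 27240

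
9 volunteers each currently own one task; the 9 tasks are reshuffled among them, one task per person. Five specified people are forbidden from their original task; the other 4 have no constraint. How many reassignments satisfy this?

205056

Let A_j be the event that the j-th constrained one is fixed. By inclusion-exclusion over the 5 events:
Σ_{j=0}^{5} (-1)^j C(5,j)(9-j)!
= C(5,0)·9! - C(5,1)·8! + C(5,2)·7! - C(5,3)·6! + C(5,4)·5! - C(5,5)·4!
= 362880 - 201600 + 50400 - 7200 + 600 - 24
= 205056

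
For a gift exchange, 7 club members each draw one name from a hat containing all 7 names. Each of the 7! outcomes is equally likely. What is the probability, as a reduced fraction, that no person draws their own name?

Favorable outcomes: !7 = 1854.
Total outcomes: 7! = 5040.
Probability = 1854/5040 = 103/280.

103/280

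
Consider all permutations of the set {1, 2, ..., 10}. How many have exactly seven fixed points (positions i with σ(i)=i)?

Choose which 7 of the 10 are fixed: C(10,7) = 120.
The other 3 form a derangement: !3 = 2.
Total: 120 × 2 = 240.

240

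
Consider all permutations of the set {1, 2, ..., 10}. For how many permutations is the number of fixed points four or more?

Sum C(10,i)·!(10-i) for i = 4..10:
  i=4: C(10,4)·!6 = 210·265 = 55650
  i=5: C(10,5)·!5 = 252·44 = 11088
  i=6: C(10,6)·!4 = 210·9 = 1890
  i=7: C(10,7)·!3 = 120·2 = 240
  i=8: C(10,8)·!2 = 45·1 = 45
  i=9: C(10,9)·!1 = 10·0 = 0
  i=10: C(10,10)·!0 = 1·1 = 1
Total = 68914.

68914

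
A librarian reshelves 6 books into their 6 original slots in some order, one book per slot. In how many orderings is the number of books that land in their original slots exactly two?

Pick the 2 fixed positions: C(6,2) = 15 ways.
The remaining 4 must be deranged: !4 = 9.
Total: 15 × 9 = 135.

135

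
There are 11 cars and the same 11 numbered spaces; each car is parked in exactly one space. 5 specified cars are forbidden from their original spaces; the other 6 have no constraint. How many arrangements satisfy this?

Inclusion-exclusion on the 5 forbidden self-matches:
Σ_{j=0}^{5} (-1)^j C(5,j)(11-j)!
= C(5,0)·11! - C(5,1)·10! + C(5,2)·9! - C(5,3)·8! + C(5,4)·7! - C(5,5)·6!
= 39916800 - 18144000 + 3628800 - 403200 + 25200 - 720
= 25022880

25022880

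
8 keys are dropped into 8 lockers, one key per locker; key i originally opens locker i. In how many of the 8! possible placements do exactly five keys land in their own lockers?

112

Choose which 5 of the 8 are fixed: C(8,5) = 56.
The remaining 3 must be deranged: !3 = 2.
Total: 56 × 2 = 112.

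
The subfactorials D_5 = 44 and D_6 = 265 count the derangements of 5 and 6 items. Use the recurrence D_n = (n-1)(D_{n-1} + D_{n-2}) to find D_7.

1854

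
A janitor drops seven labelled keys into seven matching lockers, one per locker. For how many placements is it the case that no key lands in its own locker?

By inclusion-exclusion, !7 = Σ (-1)^k · 7!/k! for k=0..7
= 7! - 7!/1! + 7!/2! - 7!/3! + 7!/4! - 7!/5! + 7!/6! - 7!/7!
= 5040 - 5040 + 2520 - 840 + 210 - 42 + 7 - 1
= 1854

1854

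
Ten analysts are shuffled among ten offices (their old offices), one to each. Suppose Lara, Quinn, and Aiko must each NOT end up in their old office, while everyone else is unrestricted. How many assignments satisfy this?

2656080

Inclusion-exclusion on the 3 forbidden self-matches:
Σ_{j=0}^{3} (-1)^j C(3,j)(10-j)!
= C(3,0)·10! - C(3,1)·9! + C(3,2)·8! - C(3,3)·7!
= 3628800 - 1088640 + 120960 - 5040
= 2656080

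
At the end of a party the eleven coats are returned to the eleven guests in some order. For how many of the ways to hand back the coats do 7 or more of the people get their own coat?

3356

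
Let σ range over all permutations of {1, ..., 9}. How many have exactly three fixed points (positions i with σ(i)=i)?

Choose which 3 of the 9 are fixed: C(9,3) = 84.
The other 6 form a derangement: !6 = 265.
Total: 84 × 265 = 22260.

22260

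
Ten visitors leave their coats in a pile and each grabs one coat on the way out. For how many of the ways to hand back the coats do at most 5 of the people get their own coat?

3626624

# with exactly i fixed is C(10,i)·!(10-i); sum over i=0..5:
  i=0: C(10,0)·!10 = 1·1334961 = 1334961
  i=1: C(10,1)·!9 = 10·133496 = 1334960
  i=2: C(10,2)·!8 = 45·14833 = 667485
  i=3: C(10,3)·!7 = 120·1854 = 222480
  i=4: C(10,4)·!6 = 210·265 = 55650
  i=5: C(10,5)·!5 = 252·44 = 11088
Total = 3626624.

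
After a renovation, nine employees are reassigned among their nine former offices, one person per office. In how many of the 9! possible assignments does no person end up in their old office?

133496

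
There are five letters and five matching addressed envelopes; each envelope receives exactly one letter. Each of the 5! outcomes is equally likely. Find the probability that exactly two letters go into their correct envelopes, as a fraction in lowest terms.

1/6

Favorable outcomes: C(5,2)·!3 = 10·2 = 20.
Total outcomes: 5! = 120.
Probability = 20/120 = 1/6.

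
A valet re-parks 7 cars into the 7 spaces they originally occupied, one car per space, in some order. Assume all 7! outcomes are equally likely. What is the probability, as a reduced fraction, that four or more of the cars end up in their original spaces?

23/1260

Favorable outcomes: Σ_{i≥4} C(7,i)·!(7-i) = 35·2 + 21·1 + 7·0 + 1·1 = 92.
Total outcomes: 7! = 5040.
Probability = 92/5040 = 23/1260.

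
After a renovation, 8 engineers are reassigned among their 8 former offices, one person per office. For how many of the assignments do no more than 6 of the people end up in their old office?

40319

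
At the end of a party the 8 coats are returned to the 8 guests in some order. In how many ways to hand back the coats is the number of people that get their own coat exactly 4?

Pick the 4 fixed positions: C(8,4) = 70 ways.
The remaining 4 must be deranged: !4 = 9.
Total: 70 × 9 = 630.

630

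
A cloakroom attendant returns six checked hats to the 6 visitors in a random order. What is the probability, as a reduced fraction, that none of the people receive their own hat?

Favorable outcomes: !6 = 265.
Total outcomes: 6! = 720.
Probability = 265/720 = 53/144.

53/144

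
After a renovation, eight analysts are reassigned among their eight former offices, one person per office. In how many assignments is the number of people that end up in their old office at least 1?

25487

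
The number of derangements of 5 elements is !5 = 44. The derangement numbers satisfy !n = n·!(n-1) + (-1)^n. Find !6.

265

!6 = 6·44 + 1 = 265.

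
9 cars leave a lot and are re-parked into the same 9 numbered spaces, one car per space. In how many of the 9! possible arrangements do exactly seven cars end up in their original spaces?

Choose which 7 of the 9 are fixed: C(9,7) = 36.
The other 2 form a derangement: !2 = 1.
Total: 36 × 1 = 36.

36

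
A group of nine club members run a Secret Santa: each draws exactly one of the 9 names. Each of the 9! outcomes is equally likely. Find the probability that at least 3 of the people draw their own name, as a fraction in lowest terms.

29143/362880

Favorable outcomes: Σ_{i≥3} C(9,i)·!(9-i) = 84·265 + 126·44 + 126·9 + 84·2 + 36·1 + 9·0 + 1·1 = 29143.
Total outcomes: 9! = 362880.
Probability = 29143/362880 = 29143/362880.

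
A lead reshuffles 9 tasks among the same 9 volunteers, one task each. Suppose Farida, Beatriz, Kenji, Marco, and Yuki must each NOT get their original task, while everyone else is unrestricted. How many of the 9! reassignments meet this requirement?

205056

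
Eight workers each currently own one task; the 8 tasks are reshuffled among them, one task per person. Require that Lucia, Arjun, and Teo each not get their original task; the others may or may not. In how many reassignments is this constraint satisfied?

27240

Let A_j be the event that the j-th constrained one is fixed. By inclusion-exclusion over the 3 events:
Σ_{j=0}^{3} (-1)^j C(3,j)(8-j)!
= C(3,0)·8! - C(3,1)·7! + C(3,2)·6! - C(3,3)·5!
= 40320 - 15120 + 2160 - 120
= 27240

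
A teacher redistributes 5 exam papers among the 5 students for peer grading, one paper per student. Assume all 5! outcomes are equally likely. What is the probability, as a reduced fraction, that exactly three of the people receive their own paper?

Favorable outcomes: C(5,3)·!2 = 10·1 = 10.
Total outcomes: 5! = 120.
Probability = 10/120 = 1/12.

1/12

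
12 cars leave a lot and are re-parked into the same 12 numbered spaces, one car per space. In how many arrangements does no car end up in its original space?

176214841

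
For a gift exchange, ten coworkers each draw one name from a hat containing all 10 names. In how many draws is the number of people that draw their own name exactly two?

667485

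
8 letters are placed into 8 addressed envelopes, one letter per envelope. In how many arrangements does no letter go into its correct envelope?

14833

The subfactorial !8 = [8!/e] (nearest integer).
8! = 40320, and 40320/e ≈ 14832.90, so !8 = 14833.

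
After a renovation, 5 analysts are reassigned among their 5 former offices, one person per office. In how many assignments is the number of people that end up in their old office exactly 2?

20

Pick the 2 fixed positions: C(5,2) = 10 ways.
The remaining 3 must be deranged: !3 = 2.
Total: 10 × 2 = 20.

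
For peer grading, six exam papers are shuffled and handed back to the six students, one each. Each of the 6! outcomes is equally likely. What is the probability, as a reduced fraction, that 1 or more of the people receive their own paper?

91/144

Favorable outcomes: Σ_{i≥1} C(6,i)·!(6-i) = 6·44 + 15·9 + 20·2 + 15·1 + 6·0 + 1·1 = 455.
Total outcomes: 6! = 720.
Probability = 455/720 = 91/144.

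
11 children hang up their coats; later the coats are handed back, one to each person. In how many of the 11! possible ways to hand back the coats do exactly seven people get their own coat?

Choose which 7 of the 11 are fixed: C(11,7) = 330.
The other 4 form a derangement: !4 = 9.
Total: 330 × 9 = 2970.

2970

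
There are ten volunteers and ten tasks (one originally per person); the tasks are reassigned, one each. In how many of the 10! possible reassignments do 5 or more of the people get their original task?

# with exactly i fixed is C(10,i)·!(10-i); sum over i=5..10:
  i=5: C(10,5)·!5 = 252·44 = 11088
  i=6: C(10,6)·!4 = 210·9 = 1890
  i=7: C(10,7)·!3 = 120·2 = 240
  i=8: C(10,8)·!2 = 45·1 = 45
  i=9: C(10,9)·!1 = 10·0 = 0
  i=10: C(10,10)·!0 = 1·1 = 1
Total = 13264.

13264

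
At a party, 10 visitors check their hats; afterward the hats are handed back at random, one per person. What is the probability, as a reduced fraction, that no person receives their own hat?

16481/44800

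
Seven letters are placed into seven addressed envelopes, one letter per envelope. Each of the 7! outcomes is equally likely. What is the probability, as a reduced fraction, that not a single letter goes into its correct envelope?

103/280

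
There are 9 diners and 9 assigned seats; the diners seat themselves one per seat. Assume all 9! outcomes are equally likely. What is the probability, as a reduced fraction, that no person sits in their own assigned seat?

Favorable outcomes: !9 = 133496.
Total outcomes: 9! = 362880.
Probability = 133496/362880 = 16687/45360.

16687/45360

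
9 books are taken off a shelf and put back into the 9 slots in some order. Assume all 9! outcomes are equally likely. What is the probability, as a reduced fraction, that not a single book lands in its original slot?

Favorable outcomes: !9 = 133496.
Total outcomes: 9! = 362880.
Probability = 133496/362880 = 16687/45360.

16687/45360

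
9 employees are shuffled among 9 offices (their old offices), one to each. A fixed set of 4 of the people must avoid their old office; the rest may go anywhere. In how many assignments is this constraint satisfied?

229080

Let A_j be the event that the j-th constrained one is fixed. By inclusion-exclusion over the 4 events:
Σ_{j=0}^{4} (-1)^j C(4,j)(9-j)!
= C(4,0)·9! - C(4,1)·8! + C(4,2)·7! - C(4,3)·6! + C(4,4)·5!
= 362880 - 161280 + 30240 - 2880 + 120
= 229080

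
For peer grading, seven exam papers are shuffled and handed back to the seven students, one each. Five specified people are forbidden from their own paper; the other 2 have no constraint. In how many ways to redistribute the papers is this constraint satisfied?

2428

Inclusion-exclusion on the 5 forbidden self-matches:
Σ_{j=0}^{5} (-1)^j C(5,j)(7-j)!
= C(5,0)·7! - C(5,1)·6! + C(5,2)·5! - C(5,3)·4! + C(5,4)·3! - C(5,5)·2!
= 5040 - 3600 + 1200 - 240 + 30 - 2
= 2428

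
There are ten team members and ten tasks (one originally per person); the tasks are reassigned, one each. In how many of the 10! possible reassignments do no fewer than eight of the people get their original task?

# with exactly i fixed is C(10,i)·!(10-i); sum over i=8..10:
  i=8: C(10,8)·!2 = 45·1 = 45
  i=9: C(10,9)·!1 = 10·0 = 0
  i=10: C(10,10)·!0 = 1·1 = 1
Total = 46.

46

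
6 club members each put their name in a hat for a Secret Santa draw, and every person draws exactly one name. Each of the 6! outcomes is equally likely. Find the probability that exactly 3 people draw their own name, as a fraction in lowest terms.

1/18

Favorable outcomes: C(6,3)·!3 = 20·2 = 40.
Total outcomes: 6! = 720.
Probability = 40/720 = 1/18.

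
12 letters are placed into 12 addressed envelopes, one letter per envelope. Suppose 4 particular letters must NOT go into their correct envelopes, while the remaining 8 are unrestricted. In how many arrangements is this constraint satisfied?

339696000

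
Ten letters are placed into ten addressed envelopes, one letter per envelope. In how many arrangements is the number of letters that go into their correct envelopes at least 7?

286

# with exactly i fixed is C(10,i)·!(10-i); sum over i=7..10:
  i=7: C(10,7)·!3 = 120·2 = 240
  i=8: C(10,8)·!2 = 45·1 = 45
  i=9: C(10,9)·!1 = 10·0 = 0
  i=10: C(10,10)·!0 = 1·1 = 1
Total = 286.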